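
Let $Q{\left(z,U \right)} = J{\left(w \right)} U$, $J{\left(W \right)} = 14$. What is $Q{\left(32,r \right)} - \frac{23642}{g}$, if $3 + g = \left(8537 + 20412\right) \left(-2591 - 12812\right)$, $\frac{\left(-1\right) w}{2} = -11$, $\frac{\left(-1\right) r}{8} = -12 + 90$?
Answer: $- \frac{1947697521779}{222950725} \approx -8736.0$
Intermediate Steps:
$r = -624$ ($r = - 8 \left(-12 + 90\right) = \left(-8\right) 78 = -624$)
$w = 22$ ($w = \left(-2\right) \left(-11\right) = 22$)
$g = -445901450$ ($g = -3 + \left(8537 + 20412\right) \left(-2591 - 12812\right) = -3 + 28949 \left(-15403\right) = -3 - 445901447 = -445901450$)
$Q{\left(z,U \right)} = 14 U$
$Q{\left(32,r \right)} - \frac{23642}{g} = 14 \left(-624\right) - \frac{23642}{-445901450} = -8736 - 23642 \left(- \frac{1}{445901450}\right) = -8736 - - \frac{11821}{222950725} = -8736 + \frac{11821}{222950725} = - \frac{1947697521779}{222950725}$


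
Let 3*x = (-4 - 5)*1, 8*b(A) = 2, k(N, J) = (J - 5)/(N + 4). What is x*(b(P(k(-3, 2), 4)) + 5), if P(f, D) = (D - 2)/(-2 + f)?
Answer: -63/4 ≈ -15.750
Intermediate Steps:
k(N, J) = (-5 + J)/(4 + N)
P(f, D) = (-2 + D)/(-2 + f)
b(A) = ¼ (b(A) = (⅛)*2 = ¼)
x = -3 (x = ((-4 - 5)*1)/3 = (-9*1)/3 = (⅓)*(-9) = -3)
x*(b(P(k(-3, 2), 4)) + 5) = -3*(¼ + 5) = -3*21/4 = -63/4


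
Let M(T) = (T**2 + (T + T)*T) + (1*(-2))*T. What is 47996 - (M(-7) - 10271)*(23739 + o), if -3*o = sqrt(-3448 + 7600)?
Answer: 240049286 - 6740*sqrt(1038) ≈ 2.3983e+8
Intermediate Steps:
o = -2*sqrt(1038)/3 (o = -sqrt(-3448 + 7600)/3 = -2*sqrt(1038)/3 ≈ -21.479)
M(T) = -2*T + 3*T**2 (M(T) = (T**2 + (2*T)*T) - 2*T = (T**2 + 2*T**2) - 2*T = 3*T**2 - 2*T = -2*T + 3*T**2)
47996 - (M(-7) - 10271)*(23739 + o) = 47996 - (-7*(-2 + 3*(-7)) - 10271)*(23739 - 2*sqrt(1038)/3) = 47996 - (-7*(-2 - 21) - 10271)*(23739 - 2*sqrt(1038)/3) = 47996 - (-7*(-23) - 10271)*(23739 - 2*sqrt(1038)/3) = 47996 - (161 - 10271)*(23739 - 2*sqrt(1038)/3) = 47996 - (-10110)*(23739 - 2*sqrt(1038)/3) = 47996 - (-240001290 + 6740*sqrt(1038)) = 47996 + (240001290 - 6740*sqrt(1038)) = 240049286 - 6740*sqrt(1038)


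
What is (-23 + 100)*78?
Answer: 6006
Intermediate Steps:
(-23 + 100)*78 = 77*78 = 6006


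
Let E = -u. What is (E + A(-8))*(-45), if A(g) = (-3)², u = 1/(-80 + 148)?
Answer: -27495/68 ≈ -404.34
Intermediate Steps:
u = 1/68 ≈ 0.014706
E = -1/68 (E = -1*1/68 = -1/68 ≈ -0.014706)
A(g) = 9
(E + A(-8))*(-45) = (-1/68 + 9)*(-45) = (611/68)*(-45) = -27495/68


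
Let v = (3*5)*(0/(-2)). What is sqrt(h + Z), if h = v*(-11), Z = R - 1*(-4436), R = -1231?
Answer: sqrt(3205) ≈ 56.613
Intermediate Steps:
Z = 3205 (Z = -1231 - 1*(-4436) = -1231 + 4436 = 3205)
v = 0 (v = 15*(0*(-1/2)) = 15*0 = 0)
h = 0 (h = 0*(-11) = 0)
sqrt(h + Z) = sqrt(0 + 3205) = sqrt(3205)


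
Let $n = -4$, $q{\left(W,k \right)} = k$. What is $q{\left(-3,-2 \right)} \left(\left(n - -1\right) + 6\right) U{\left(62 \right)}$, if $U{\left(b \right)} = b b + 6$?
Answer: $-23100$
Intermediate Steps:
$U{\left(b \right)} = 6 + b^{2}$ ($U{\left(b \right)} = b^{2} + 6 = 6 + b^{2}$)
$q{\left(-3,-2 \right)} \left(\left(n - -1\right) + 6\right) U{\left(62 \right)} = - 2 \left(\left(-4 - -1\right) + 6\right) \left(6 + 62^{2}\right) = - 2 \left(\left(-4 + 1\right) + 6\right) \left(6 + 3844\right) = - 2 \left(-3 + 6\right) 3850 = \left(-2\right) 3 \cdot 3850 = \left(-6\right) 3850 = -23100$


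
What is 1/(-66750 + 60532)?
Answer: -1/6218 ≈ -0.00016082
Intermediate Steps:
1/(-66750 + 60532) = 1/(-6218) = -1/6218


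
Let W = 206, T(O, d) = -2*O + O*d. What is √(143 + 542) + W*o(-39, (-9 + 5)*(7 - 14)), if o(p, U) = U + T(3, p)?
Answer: -19570 + √685 ≈ -19544.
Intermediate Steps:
o(p, U) = -6 + U + 3*p (o(p, U) = U + 3*(-2 + p) = U + (-6 + 3*p) = -6 + U + 3*p)
√(143 + 542) + W*o(-39, (-9 + 5)*(7 - 14)) = √(143 + 542) + 206*(-6 + (-9 + 5)*(7 - 14) + 3*(-39)) = √685 + 206*(-6 - 4*(-7) - 117) = √685 + 206*(-6 + 28 - 117) = √685 + 206*(-95) = √685 - 19570 = -19570 + √685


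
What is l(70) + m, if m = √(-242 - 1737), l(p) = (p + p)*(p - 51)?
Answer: 2660 + I*√1979 ≈ 2660.0 + 44.486*I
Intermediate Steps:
l(p) = 2*p*(-51 + p) (l(p) = (2*p)*(-51 + p) = 2*p*(-51 + p))
m = I*√1979 (m = √(-1979) = I*√1979 ≈ 44.486*I)
l(70) + m = 2*70*(-51 + 70) + I*√1979 = 2*70*19 + I*√1979 = 2660 + I*√1979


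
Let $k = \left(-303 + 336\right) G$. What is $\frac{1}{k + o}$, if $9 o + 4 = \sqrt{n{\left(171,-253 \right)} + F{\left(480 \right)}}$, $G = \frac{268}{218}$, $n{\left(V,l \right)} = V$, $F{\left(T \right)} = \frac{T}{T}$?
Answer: $\frac{6435687}{257887252} - \frac{35643 \sqrt{43}}{257887252} \approx 0.024049$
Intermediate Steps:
$F{\left(T \right)} = 1$
$G = \frac{134}{109}$ ($G = 268 \cdot \frac{1}{218} = \frac{134}{109} \approx 1.2294$)
$o = - \frac{4}{9} + \frac{2 \sqrt{43}}{9}$ ($o = - \frac{4}{9} + \frac{\sqrt{171 + 1}}{9} = - \frac{4}{9} + \frac{\sqrt{172}}{9} = - \frac{4}{9} + \frac{2 \sqrt{43}}{9} \approx 1.0128$)
$k = \frac{4422}{109}$ ($k = \left(-303 + 336\right) \frac{134}{109} = 33 \cdot \frac{134}{109} = \frac{4422}{109} \approx 40.569$)
$\frac{1}{k + o} = \frac{1}{\frac{4422}{109} - \left(\frac{4}{9} - \frac{2 \sqrt{43}}{9}\right)} = \frac{1}{\frac{39362}{981} + \frac{2 \sqrt{43}}{9}}$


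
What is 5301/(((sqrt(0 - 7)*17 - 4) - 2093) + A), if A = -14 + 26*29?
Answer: -7193457/1843472 - 90117*I*sqrt(7)/1843472 ≈ -3.9021 - 0.12934*I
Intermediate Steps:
A = 740 (A = -14 + 754 = 740)
5301/(((sqrt(0 - 7)*17 - 4) - 2093) + A) = 5301/(((sqrt(0 - 7)*17 - 4) - 2093) + 740) = 5301/(((sqrt(-7)*17 - 4) - 2093) + 740) = 5301/((((I*sqrt(7))*17 - 4) - 2093) + 740) = 5301/(((17*I*sqrt(7) - 4) - 2093) + 740) = 5301/(((-4 + 17*I*sqrt(7)) - 2093) + 740) = 5301/((-2097 + 17*I*sqrt(7)) + 740) = 5301/(-1357 + 17*I*sqrt(7))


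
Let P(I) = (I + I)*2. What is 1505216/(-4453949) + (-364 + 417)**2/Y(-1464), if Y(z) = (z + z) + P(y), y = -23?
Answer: -17056895061/13450925980 ≈ -1.2681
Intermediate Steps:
P(I) = 4*I (P(I) = (2*I)*2 = 4*I)
Y(z) = -92 + 2*z (Y(z) = (z + z) + 4*(-23) = 2*z - 92 = -92 + 2*z)
1505216/(-4453949) + (-364 + 417)**2/Y(-1464) = 1505216/(-4453949) + (-364 + 417)**2/(-92 + 2*(-1464)) = 1505216*(-1/4453949) + 53**2/(-92 - 2928) = -1505216/4453949 + 2809/(-3020) = -1505216/4453949 + 2809*(-1/3020) = -1505216/4453949 - 2809/3020 = -17056895061/13450925980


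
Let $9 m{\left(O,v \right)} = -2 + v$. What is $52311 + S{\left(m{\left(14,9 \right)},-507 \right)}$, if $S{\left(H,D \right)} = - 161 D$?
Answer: $133938$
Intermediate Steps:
$m{\left(O,v \right)} = - \frac{2}{9} + \frac{v}{9}$ ($m{\left(O,v \right)} = \frac{-2 + v}{9} = - \frac{2}{9} + \frac{v}{9}$)
$52311 + S{\left(m{\left(14,9 \right)},-507 \right)} = 52311 - -81627 = 52311 + 81627 = 133938$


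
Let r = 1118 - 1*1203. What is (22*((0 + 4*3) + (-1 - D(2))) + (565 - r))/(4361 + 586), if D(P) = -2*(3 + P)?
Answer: 1112/4947 ≈ 0.22478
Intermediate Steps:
r = -85 (r = 1118 - 1203 = -85)
D(P) = -6 - 2*P
(22*((0 + 4*3) + (-1 - D(2))) + (565 - r))/(4361 + 586) = (22*((0 + 4*3) + (-1 - (-6 - 2*2))) + (565 - 1*(-85)))/(4361 + 586) = (22*((0 + 12) + (-1 - (-6 - 4))) + (565 + 85))/4947 = (22*(12 + (-1 - 1*(-10))) + 650)*(1/4947) = (22*(12 + (-1 + 10)) + 650)*(1/4947) = (22*(12 + 9) + 650)*(1/4947) = (22*21 + 650)*(1/4947) = (462 + 650)*(1/4947) = 1112*(1/4947) = 1112/4947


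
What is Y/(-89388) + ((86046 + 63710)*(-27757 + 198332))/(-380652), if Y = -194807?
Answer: -190275767162453/2835476748 ≈ -67105.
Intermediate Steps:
Y/(-89388) + ((86046 + 63710)*(-27757 + 198332))/(-380652) = -194807/(-89388) + ((86046 + 63710)*(-27757 + 198332))/(-380652) = -194807*(-1/89388) + (149756*170575)*(-1/380652) = 194807/89388 + 25544629700*(-1/380652) = 194807/89388 - 6386157425/95163 = -190275767162453/2835476748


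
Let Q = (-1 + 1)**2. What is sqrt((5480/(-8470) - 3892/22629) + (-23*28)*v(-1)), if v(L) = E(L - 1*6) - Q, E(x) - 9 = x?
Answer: 2*I*sqrt(978237050081970)/1742433 ≈ 35.9*I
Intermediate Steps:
Q = 0 (Q = 0**2 = 0)
E(x) = 9 + x
v(L) = 3 + L (v(L) = (9 + (L - 1*6)) - 1*0 = (9 + (L - 6)) + 0 = (9 + (-6 + L)) + 0 = (3 + L) + 0 = 3 + L)
sqrt((5480/(-8470) - 3892/22629) + (-23*28)*v(-1)) = sqrt((5480/(-8470) - 3892/22629) + (-23*28)*(3 - 1)) = sqrt((5480*(-1/8470) - 3892*1/22629) - 644*2) = sqrt((-548/847 - 3892/22629) - 1288) = sqrt(-15697216/19166763 - 1288) = sqrt(-24702487960/19166763) = 2*I*sqrt(978237050081970)/1742433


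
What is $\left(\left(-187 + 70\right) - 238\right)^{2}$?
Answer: $126025$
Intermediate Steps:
$\left(\left(-187 + 70\right) - 238\right)^{2} = \left(-117 - 238\right)^{2} = \left(-355\right)^{2} = 126025$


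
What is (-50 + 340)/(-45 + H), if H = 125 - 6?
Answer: 145/37 ≈ 3.9189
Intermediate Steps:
H = 119
(-50 + 340)/(-45 + H) = (-50 + 340)/(-45 + 119) = 290/74 = 290*(1/74) = 145/37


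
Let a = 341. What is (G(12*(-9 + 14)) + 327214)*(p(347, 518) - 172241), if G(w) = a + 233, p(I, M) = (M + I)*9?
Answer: -53906703328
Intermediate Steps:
p(I, M) = 9*I + 9*M (p(I, M) = (I + M)*9 = 9*I + 9*M)
G(w) = 574 (G(w) = 341 + 233 = 574)
(G(12*(-9 + 14)) + 327214)*(p(347, 518) - 172241) = (574 + 327214)*((9*347 + 9*518) - 172241) = 327788*((3123 + 4662) - 172241) = 327788*(7785 - 172241) = 327788*(-164456) = -53906703328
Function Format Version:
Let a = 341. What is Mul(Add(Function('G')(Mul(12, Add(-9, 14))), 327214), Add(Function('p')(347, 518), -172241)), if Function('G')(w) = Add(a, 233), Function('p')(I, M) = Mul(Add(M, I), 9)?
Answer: -53906703328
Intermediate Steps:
Function('p')(I, M) = Add(Mul(9, I), Mul(9, M)) (Function('p')(I, M) = Mul(Add(I, M), 9) = Add(Mul(9, I), Mul(9, M)))
Function('G')(w) = 574 (Function('G')(w) = Add(341, 233) = 574)
Mul(Add(Function('G')(Mul(12, Add(-9, 14))), 327214), Add(Function('p')(347, 518), -172241)) = Mul(Add(574, 327214), Add(Add(Mul(9, 347), Mul(9, 518)), -172241)) = Mul(327788, Add(Add(3123, 4662), -172241)) = Mul(327788, Add(7785, -172241)) = Mul(327788, -164456) = -53906703328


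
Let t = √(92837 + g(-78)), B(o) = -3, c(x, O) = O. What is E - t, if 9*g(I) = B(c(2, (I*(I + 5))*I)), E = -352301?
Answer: -352301 - √835530/3 ≈ -3.5261e+5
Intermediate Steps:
g(I) = -⅓ (g(I) = (⅑)*(-3) = -⅓)
t = √835530/3 (t = √(92837 - ⅓) = √(278510/3) = √835530/3 ≈ 304.69)
E - t = -352301 - √835530/3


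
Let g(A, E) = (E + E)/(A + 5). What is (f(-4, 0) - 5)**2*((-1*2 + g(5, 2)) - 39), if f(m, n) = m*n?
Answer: -1015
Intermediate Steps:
g(A, E) = 2*E/(5 + A) (g(A, E) = (2*E)/(5 + A) = 2*E/(5 + A))
(f(-4, 0) - 5)**2*((-1*2 + g(5, 2)) - 39) = (-4*0 - 5)**2*((-1*2 + 2*2/(5 + 5)) - 39) = (0 - 5)**2*((-2 + 2*2/10) - 39) = (-5)**2*((-2 + 2*2*(1/10)) - 39) = 25*((-2 + 2/5) - 39) = 25*(-8/5 - 39) = 25*(-203/5) = -1015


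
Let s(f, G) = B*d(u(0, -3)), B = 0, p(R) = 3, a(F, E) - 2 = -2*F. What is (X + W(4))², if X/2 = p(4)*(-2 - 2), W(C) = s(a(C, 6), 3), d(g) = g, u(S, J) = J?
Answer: 576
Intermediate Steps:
a(F, E) = 2 - 2*F
s(f, G) = 0 (s(f, G) = 0*(-3) = 0)
W(C) = 0
X = -24 (X = 2*(3*(-2 - 2)) = 2*(3*(-4)) = 2*(-12) = -24)
(X + W(4))² = (-24 + 0)² = (-24)² = 576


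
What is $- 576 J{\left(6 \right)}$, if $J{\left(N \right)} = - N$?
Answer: $3456$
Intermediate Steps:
$- 576 J{\left(6 \right)} = - 576 \left(\left(-1\right) 6\right) = \left(-576\right) \left(-6\right) = 3456$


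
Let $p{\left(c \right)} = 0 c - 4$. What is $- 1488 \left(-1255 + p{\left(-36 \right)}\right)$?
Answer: $1873392$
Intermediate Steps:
$p{\left(c \right)} = -4$ ($p{\left(c \right)} = 0 - 4 = -4$)
$- 1488 \left(-1255 + p{\left(-36 \right)}\right) = - 1488 \left(-1255 - 4\right) = \left(-1488\right) \left(-1259\right) = 1873392$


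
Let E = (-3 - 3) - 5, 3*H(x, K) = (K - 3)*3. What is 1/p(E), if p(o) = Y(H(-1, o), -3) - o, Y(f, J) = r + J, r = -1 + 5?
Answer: 1/12 ≈ 0.083333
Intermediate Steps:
H(x, K) = -3 + K (H(x, K) = ((K - 3)*3)/3 = ((-3 + K)*3)/3 = (-9 + 3*K)/3 = -3 + K)
r = 4
Y(f, J) = 4 + J
E = -11 (E = -6 - 5 = -11)
p(o) = 1 - o (p(o) = (4 - 3) - o = 1 - o)
1/p(E) = 1/(1 - 1*(-11)) = 1/(1 + 11) = 1/12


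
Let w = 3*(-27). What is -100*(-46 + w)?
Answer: 12700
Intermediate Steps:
w = -81
-100*(-46 + w) = -100*(-46 - 81) = -100*(-127) = 12700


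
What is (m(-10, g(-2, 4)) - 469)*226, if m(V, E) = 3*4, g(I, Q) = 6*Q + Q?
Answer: -103282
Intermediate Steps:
g(I, Q) = 7*Q
m(V, E) = 12
(m(-10, g(-2, 4)) - 469)*226 = (12 - 469)*226 = -457*226 = -103282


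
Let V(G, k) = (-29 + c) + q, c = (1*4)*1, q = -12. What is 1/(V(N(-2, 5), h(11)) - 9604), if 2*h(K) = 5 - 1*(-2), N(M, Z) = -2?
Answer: -1/9641 ≈ -0.00010372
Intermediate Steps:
h(K) = 7/2 (h(K) = (5 - 1*(-2))/2 = (5 + 2)/2 = (1/2)*7 = 7/2)
c = 4 (c = 4*1 = 4)
V(G, k) = -37 (V(G, k) = (-29 + 4) - 12 = -25 - 12 = -37)
1/(V(N(-2, 5), h(11)) - 9604) = 1/(-37 - 9604) = 1/(-9641) = -1/9641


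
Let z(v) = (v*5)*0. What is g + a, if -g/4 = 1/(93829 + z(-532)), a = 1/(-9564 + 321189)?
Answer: -1152671/29239462125 ≈ -3.9422e-5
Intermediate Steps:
a = 1/311625 ≈ 3.2090e-6
z(v) = 0 (z(v) = (5*v)*0 = 0)
g = -4/93829 (g = -4/(93829 + 0) = -4/93829 ≈ -4.2631e-5)
g + a = -4/93829 + 1/311625 = -1152671/29239462125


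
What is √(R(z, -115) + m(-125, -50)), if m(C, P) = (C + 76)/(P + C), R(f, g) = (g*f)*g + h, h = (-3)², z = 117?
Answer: √38683357/5 ≈ 1243.9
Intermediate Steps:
h = 9
R(f, g) = 9 + f*g² (R(f, g) = (g*f)*g + 9 = (f*g)*g + 9 = f*g² + 9 = 9 + f*g²)
m(C, P) = (76 + C)/(C + P)
√(R(z, -115) + m(-125, -50)) = √((9 + 117*(-115)²) + (76 - 125)/(-125 - 50)) = √((9 + 117*13225) - 49/(-175)) = √((9 + 1547325) - 1/175*(-49)) = √(1547334 + 7/25) = √(38683357/25) = √38683357/5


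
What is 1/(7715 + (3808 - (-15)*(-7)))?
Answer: 1/11418 ≈ 8.7581e-5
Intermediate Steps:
1/(7715 + (3808 - (-15)*(-7))) = 1/(7715 + (3808 - 1*105)) = 1/(7715 + (3808 - 105)) = 1/(7715 + 3703) = 1/11418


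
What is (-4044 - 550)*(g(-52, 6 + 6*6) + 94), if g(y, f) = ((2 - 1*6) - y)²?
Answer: -11016412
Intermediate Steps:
g(y, f) = (-4 - y)² (g(y, f) = ((2 - 6) - y)² = (-4 - y)²)
(-4044 - 550)*(g(-52, 6 + 6*6) + 94) = (-4044 - 550)*((4 - 52)² + 94) = -4594*((-48)² + 94) = -4594*(2304 + 94) = -4594*2398 = -11016412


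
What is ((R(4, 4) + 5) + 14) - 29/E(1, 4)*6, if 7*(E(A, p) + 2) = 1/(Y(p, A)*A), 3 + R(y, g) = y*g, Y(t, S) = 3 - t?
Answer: 566/5 ≈ 113.20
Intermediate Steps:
R(y, g) = -3 + g*y (R(y, g) = -3 + y*g = -3 + g*y)
E(A, p) = -2 + 1/(7*A*(3 - p)) (E(A, p) = -2 + 1/(7*(((3 - p)*A))) = -2 + 1/(7*((A*(3 - p)))) = -2 + (1/(A*(3 - p)))/7 = -2 + 1/(7*A*(3 - p)))
((R(4, 4) + 5) + 14) - 29/E(1, 4)*6 = (((-3 + 4*4) + 5) + 14) - 29*7*(-3 + 4)/(-1 - 14*1*(-3 + 4))*6 = (((-3 + 16) + 5) + 14) - 29*7/(-1 - 14*1*1)*6 = ((13 + 5) + 14) - 29*7/(-1 - 14)*6 = (18 + 14) - 29/((⅐)*1*1*(-15))*6 = 32 - 29/(-15/7)*6 = 32 - 29*(-7/15)*6 = 32 + (203/15)*6 = 32 + 406/5 = 566/5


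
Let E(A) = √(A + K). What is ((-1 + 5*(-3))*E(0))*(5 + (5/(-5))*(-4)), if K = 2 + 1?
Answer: -144*√3 ≈ -249.42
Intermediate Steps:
K = 3
E(A) = √(3 + A) (E(A) = √(A + 3) = √(3 + A))
((-1 + 5*(-3))*E(0))*(5 + (5/(-5))*(-4)) = ((-1 + 5*(-3))*√(3 + 0))*(5 + (5/(-5))*(-4)) = ((-1 - 15)*√3)*(5 + (5*(-⅕))*(-4)) = (-16*√3)*(5 - 1*(-4)) = (-16*√3)*(5 + 4) = -16*√3*9 = -144*√3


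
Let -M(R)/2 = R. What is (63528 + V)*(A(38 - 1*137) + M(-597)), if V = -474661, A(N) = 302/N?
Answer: -48474225232/99 ≈ -4.8964e+8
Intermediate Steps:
M(R) = -2*R
(63528 + V)*(A(38 - 1*137) + M(-597)) = (63528 - 474661)*(302/(38 - 1*137) - 2*(-597)) = -411133*(302/(38 - 137) + 1194) = -411133*(302/(-99) + 1194) = -411133*(302*(-1/99) + 1194) = -411133*(-302/99 + 1194) = -411133*117904/99 = -48474225232/99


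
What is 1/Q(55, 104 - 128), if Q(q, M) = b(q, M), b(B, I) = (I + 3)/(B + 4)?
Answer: -59/21 ≈ -2.8095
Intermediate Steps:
b(B, I) = (3 + I)/(4 + B)
Q(q, M) = (3 + M)/(4 + q)
1/Q(55, 104 - 128) = 1/((3 + (104 - 128))/(4 + 55)) = 1/((3 - 24)/59) = 1/((1/59)*(-21)) = 1/(-21/59) = -59/21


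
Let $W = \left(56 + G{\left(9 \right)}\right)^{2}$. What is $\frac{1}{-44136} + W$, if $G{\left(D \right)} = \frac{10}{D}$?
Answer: $\frac{1295617175}{397224} \approx 3261.7$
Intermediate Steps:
$W = \frac{264196}{81}$ ($W = \left(56 + \frac{10}{9}\right)^{2} = \left(\frac{514}{9}\right)^{2} = \frac{264196}{81} \approx 3261.7$)
$\frac{1}{-44136} + W = \frac{1}{-44136} + \frac{264196}{81} = - \frac{1}{44136} + \frac{264196}{81} = \frac{1295617175}{397224}$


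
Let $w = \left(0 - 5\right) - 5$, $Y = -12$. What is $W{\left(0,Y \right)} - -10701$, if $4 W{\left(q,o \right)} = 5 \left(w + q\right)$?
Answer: $\frac{21377}{2} \approx 10689.0$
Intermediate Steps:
$w = -10$ ($w = -5 - 5 = -10$)
$W{\left(q,o \right)} = - \frac{25}{2} + \frac{5 q}{4}$ ($W{\left(q,o \right)} = \frac{5 \left(-10 + q\right)}{4} = \frac{-50 + 5 q}{4} = - \frac{25}{2} + \frac{5 q}{4}$)
$W{\left(0,Y \right)} - -10701 = \left(- \frac{25}{2} + \frac{5}{4} \cdot 0\right) - -10701 = \left(- \frac{25}{2} + 0\right) + 10701 = - \frac{25}{2} + 10701 = \frac{21377}{2}$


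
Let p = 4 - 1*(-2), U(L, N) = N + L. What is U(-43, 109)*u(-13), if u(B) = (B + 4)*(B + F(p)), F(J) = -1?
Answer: 8316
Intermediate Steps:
U(L, N) = L + N
p = 6 (p = 4 + 2 = 6)
u(B) = (-1 + B)*(4 + B) (u(B) = (B + 4)*(B - 1) = (4 + B)*(-1 + B) = (-1 + B)*(4 + B))
U(-43, 109)*u(-13) = (-43 + 109)*(-4 + (-13)² + 3*(-13)) = 66*(-4 + 169 - 39) = 66*126 = 8316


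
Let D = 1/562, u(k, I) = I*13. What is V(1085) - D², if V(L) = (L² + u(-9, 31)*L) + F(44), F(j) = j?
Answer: 509937718255/315844 ≈ 1.6145e+6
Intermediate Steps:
u(k, I) = 13*I
D = 1/562 ≈ 0.0017794
V(L) = 44 + L² + 403*L (V(L) = (L² + (13*31)*L) + 44 = (L² + 403*L) + 44 = 44 + L² + 403*L)
V(1085) - D² = (44 + 1085² + 403*1085) - (1/562)² = (44 + 1177225 + 437255) - 1*1/315844 = 1614524 - 1/315844 = 509937718255/315844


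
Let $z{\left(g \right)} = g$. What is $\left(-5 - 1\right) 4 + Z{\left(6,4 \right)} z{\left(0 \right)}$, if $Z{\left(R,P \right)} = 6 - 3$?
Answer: $-24$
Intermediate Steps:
$Z{\left(R,P \right)} = 3$ ($Z{\left(R,P \right)} = 6 - 3 = 3$)
$\left(-5 - 1\right) 4 + Z{\left(6,4 \right)} z{\left(0 \right)} = \left(-5 - 1\right) 4 + 3 \cdot 0 = \left(-6\right) 4 + 0 = -24 + 0 = -24$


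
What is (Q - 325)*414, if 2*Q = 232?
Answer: -86526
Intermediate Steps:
Q = 116 (Q = (1/2)*232 = 116)
(Q - 325)*414 = (116 - 325)*414 = -209*414 = -86526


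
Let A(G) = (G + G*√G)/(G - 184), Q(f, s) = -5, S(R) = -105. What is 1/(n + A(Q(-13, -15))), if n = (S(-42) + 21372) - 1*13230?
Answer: 95696874/769118308043 - 315*I*√5/769118308043 ≈ 0.00012442 - 9.158e-10*I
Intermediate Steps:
n = 8037 (n = (-105 + 21372) - 1*13230 = 21267 - 13230 = 8037)
A(G) = (G + G^(3/2))/(-184 + G)
1/(n + A(Q(-13, -15))) = 1/(8037 + (-5 + (-5)^(3/2))/(-184 - 5)) = 1/(8037 + (-5 - 5*I*√5)/(-189)) = 1/(8037 - (-5 - 5*I*√5)/189) = 1/(8037 + (5/189 + 5*I*√5/189)) = 1/(1518998/189 + 5*I*√5/189)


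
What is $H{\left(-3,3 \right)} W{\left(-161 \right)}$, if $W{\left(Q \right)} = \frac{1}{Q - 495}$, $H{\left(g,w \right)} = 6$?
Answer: $- \frac{3}{328} \approx -0.0091463$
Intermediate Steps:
$W{\left(Q \right)} = \frac{1}{-495 + Q}$
$H{\left(-3,3 \right)} W{\left(-161 \right)} = \frac{6}{-495 - 161} = \frac{6}{-656} = 6 \left(- \frac{1}{656}\right) = - \frac{3}{328}$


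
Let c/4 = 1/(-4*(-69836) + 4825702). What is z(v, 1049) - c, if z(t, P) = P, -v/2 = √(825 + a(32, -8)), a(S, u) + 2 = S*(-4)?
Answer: 2677596625/2552523 ≈ 1049.0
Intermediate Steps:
a(S, u) = -2 - 4*S (a(S, u) = -2 + S*(-4) = -2 - 4*S)
v = -2*√695 (v = -2*√(825 + (-2 - 4*32)) = -2*√(825 + (-2 - 128)) = -2*√(825 - 130) = -2*√695 ≈ -52.726)
c = 2/2552523 (c = 4/(-4*(-69836) + 4825702) = 4/(279344 + 4825702) = 4/5105046 = 4*(1/5105046) = 2/2552523 ≈ 7.8354e-7)
z(v, 1049) - c = 1049 - 1*2/2552523 = 1049 - 2/2552523 = 2677596625/2552523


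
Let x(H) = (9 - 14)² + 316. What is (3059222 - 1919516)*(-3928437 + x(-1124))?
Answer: -4476874579776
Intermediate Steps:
x(H) = 341 (x(H) = (-5)² + 316 = 25 + 316 = 341)
(3059222 - 1919516)*(-3928437 + x(-1124)) = (3059222 - 1919516)*(-3928437 + 341) = 1139706*(-3928096) = -4476874579776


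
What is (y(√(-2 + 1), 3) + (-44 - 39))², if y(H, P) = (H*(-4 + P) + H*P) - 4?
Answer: 7565 - 348*I ≈ 7565.0 - 348.0*I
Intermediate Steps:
y(H, P) = -4 + H*P + H*(-4 + P) (y(H, P) = (H*P + H*(-4 + P)) - 4 = -4 + H*P + H*(-4 + P))
(y(√(-2 + 1), 3) + (-44 - 39))² = ((-4 - 4*√(-2 + 1) + 2*√(-2 + 1)*3) + (-44 - 39))² = ((-4 - 4*I + 2*√(-1)*3) - 83)² = ((-4 - 4*I + 2*I*3) - 83)² = ((-4 - 4*I + 6*I) - 83)² = ((-4 + 2*I) - 83)² = (-87 + 2*I)²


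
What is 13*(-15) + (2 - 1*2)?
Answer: -195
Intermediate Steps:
13*(-15) + (2 - 1*2) = -195 + (2 - 2) = -195 + 0 = -195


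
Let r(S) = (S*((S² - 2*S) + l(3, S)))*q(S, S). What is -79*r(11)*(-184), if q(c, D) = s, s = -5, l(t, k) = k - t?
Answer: -85544360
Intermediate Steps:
q(c, D) = -5
r(S) = -5*S*(-3 + S² - S) (r(S) = (S*((S² - 2*S) + (S - 1*3)))*(-5) = (S*((S² - 2*S) + (S - 3)))*(-5) = (S*((S² - 2*S) + (-3 + S)))*(-5) = (S*(-3 + S² - S))*(-5) = -5*S*(-3 + S² - S))
-79*r(11)*(-184) = -395*11*(3 + 11 - 1*11²)*(-184) = -395*11*(3 + 11 - 1*121)*(-184) = -395*11*(3 + 11 - 121)*(-184) = -395*11*(-107)*(-184) = -79*(-5885)*(-184) = 464915*(-184) = -85544360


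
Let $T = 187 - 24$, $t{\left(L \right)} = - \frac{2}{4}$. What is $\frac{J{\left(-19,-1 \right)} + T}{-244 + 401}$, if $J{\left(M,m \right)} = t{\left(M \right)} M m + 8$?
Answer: $\frac{323}{314} \approx 1.0287$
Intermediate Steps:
$t{\left(L \right)} = - \frac{1}{2}$ ($t{\left(L \right)} = \left(-2\right) \frac{1}{4} = - \frac{1}{2}$)
$J{\left(M,m \right)} = 8 - \frac{M m}{2}$ ($J{\left(M,m \right)} = - \frac{M}{2} m + 8 = - \frac{M m}{2} + 8 = 8 - \frac{M m}{2}$)
$T = 163$ ($T = 187 - 24 = 163$)
$\frac{J{\left(-19,-1 \right)} + T}{-244 + 401} = \frac{\left(8 - \left(- \frac{19}{2}\right) \left(-1\right)\right) + 163}{-244 + 401} = \frac{\left(8 - \frac{19}{2}\right) + 163}{157} = \left(- \frac{3}{2} + 163\right) \frac{1}{157} = \frac{323}{2} \cdot \frac{1}{157} = \frac{323}{314}$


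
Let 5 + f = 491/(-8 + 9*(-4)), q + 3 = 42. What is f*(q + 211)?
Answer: -88875/22 ≈ -4039.8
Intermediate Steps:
q = 39 (q = -3 + 42 = 39)
f = -711/44 (f = -5 + 491/(-8 + 9*(-4)) = -5 + 491/(-8 - 36) = -5 + 491/(-44) = -5 + 491*(-1/44) = -5 - 491/44 = -711/44 ≈ -16.159)
f*(q + 211) = -711*(39 + 211)/44 = -711/44*250 = -88875/22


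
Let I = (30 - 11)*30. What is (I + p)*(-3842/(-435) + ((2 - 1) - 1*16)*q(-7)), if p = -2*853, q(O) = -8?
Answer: -63663712/435 ≈ -1.4635e+5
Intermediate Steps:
p = -1706
I = 570 (I = 19*30 = 570)
(I + p)*(-3842/(-435) + ((2 - 1) - 1*16)*q(-7)) = (570 - 1706)*(-3842/(-435) + ((2 - 1) - 1*16)*(-8)) = -1136*(-3842*(-1/435) + (1 - 16)*(-8)) = -1136*(3842/435 - 15*(-8)) = -1136*(3842/435 + 120) = -1136*56042/435 = -63663712/435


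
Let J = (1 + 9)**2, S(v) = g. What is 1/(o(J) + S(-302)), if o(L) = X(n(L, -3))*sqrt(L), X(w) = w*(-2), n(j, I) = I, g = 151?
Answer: 1/211 ≈ 0.0047393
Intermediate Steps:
S(v) = 151
X(w) = -2*w
J = 100 (J = 10**2 = 100)
o(L) = 6*sqrt(L) (o(L) = (-2*(-3))*sqrt(L) = 6*sqrt(L))
1/(o(J) + S(-302)) = 1/(6*sqrt(100) + 151) = 1/(6*10 + 151) = 1/(60 + 151) = 1/211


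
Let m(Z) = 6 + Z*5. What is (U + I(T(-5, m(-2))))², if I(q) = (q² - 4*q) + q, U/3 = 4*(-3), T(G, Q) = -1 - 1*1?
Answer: 676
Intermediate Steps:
m(Z) = 6 + 5*Z
T(G, Q) = -2 (T(G, Q) = -1 - 1 = -2)
U = -36 (U = 3*(4*(-3)) = 3*(-12) = -36)
I(q) = q² - 3*q
(U + I(T(-5, m(-2))))² = (-36 - 2*(-3 - 2))² = (-36 - 2*(-5))² = (-36 + 10)² = (-26)² = 676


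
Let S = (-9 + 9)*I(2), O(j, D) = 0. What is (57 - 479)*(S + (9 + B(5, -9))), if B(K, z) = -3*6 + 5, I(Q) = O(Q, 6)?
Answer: 1688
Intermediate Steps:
I(Q) = 0
S = 0 (S = (-9 + 9)*0 = 0*0 = 0)
B(K, z) = -13 (B(K, z) = -18 + 5 = -13)
(57 - 479)*(S + (9 + B(5, -9))) = (57 - 479)*(0 + (9 - 13)) = -422*(0 - 4) = -422*(-4) = 1688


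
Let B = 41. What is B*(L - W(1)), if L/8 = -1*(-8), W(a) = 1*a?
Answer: 2583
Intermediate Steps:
W(a) = a
L = 64 (L = 8*(-1*(-8)) = 8*8 = 64)
B*(L - W(1)) = 41*(64 - 1*1) = 41*(64 - 1) = 41*63 = 2583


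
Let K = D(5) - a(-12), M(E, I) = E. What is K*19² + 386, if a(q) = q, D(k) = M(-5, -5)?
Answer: 2913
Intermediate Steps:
D(k) = -5
K = 7 (K = -5 - 1*(-12) = -5 + 12 = 7)
K*19² + 386 = 7*19² + 386 = 7*361 + 386 = 2527 + 386 = 2913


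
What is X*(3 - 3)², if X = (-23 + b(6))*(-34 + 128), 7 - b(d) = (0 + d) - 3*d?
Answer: 0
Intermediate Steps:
b(d) = 7 + 2*d (b(d) = 7 - ((0 + d) - 3*d) = 7 - (d - 3*d) = 7 - (-2)*d = 7 + 2*d)
X = -376 (X = (-23 + (7 + 2*6))*(-34 + 128) = (-23 + (7 + 12))*94 = (-23 + 19)*94 = -4*94 = -376)
X*(3 - 3)² = -376*(3 - 3)² = -376*0² = -376*0 = 0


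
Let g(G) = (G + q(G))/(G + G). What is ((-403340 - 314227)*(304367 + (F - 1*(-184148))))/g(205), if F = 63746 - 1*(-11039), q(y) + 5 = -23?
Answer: -55241417117000/59 ≈ -9.3630e+11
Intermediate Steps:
q(y) = -28 (q(y) = -5 - 23 = -28)
F = 74785 (F = 63746 + 11039 = 74785)
g(G) = (-28 + G)/(2*G) (g(G) = (G - 28)/(G + G) = (-28 + G)/((2*G)) = (-28 + G)*(1/(2*G)) = (-28 + G)/(2*G))
((-403340 - 314227)*(304367 + (F - 1*(-184148))))/g(205) = ((-403340 - 314227)*(304367 + (74785 - 1*(-184148))))/(((½)*(-28 + 205)/205)) = (-717567*(304367 + (74785 + 184148)))/(((½)*(1/205)*177)) = (-717567*(304367 + 258933))/(177/410) = -717567*563300*(410/177) = -404205491100*410/177 = -55241417117000/59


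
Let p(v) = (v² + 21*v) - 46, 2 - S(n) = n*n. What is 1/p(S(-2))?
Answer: -1/84 ≈ -0.011905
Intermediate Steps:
S(n) = 2 - n² (S(n) = 2 - n*n = 2 - n²)
p(v) = -46 + v² + 21*v
1/p(S(-2)) = 1/(-46 + (2 - 1*(-2)²)² + 21*(2 - 1*(-2)²)) = 1/(-46 + (2 - 1*4)² + 21*(2 - 1*4)) = 1/(-46 + (2 - 4)² + 21*(2 - 4)) = 1/(-46 + (-2)² + 21*(-2)) = 1/(-46 + 4 - 42) = 1/(-84) = -1/84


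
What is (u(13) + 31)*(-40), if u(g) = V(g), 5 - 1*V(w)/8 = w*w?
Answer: 51240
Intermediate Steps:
V(w) = 40 - 8*w² (V(w) = 40 - 8*w*w = 40 - 8*w²)
u(g) = 40 - 8*g²
(u(13) + 31)*(-40) = ((40 - 8*13²) + 31)*(-40) = ((40 - 8*169) + 31)*(-40) = ((40 - 1352) + 31)*(-40) = (-1312 + 31)*(-40) = -1281*(-40) = 51240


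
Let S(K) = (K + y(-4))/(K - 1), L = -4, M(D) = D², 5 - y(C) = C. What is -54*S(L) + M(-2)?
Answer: 58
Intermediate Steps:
y(C) = 5 - C
S(K) = (9 + K)/(-1 + K) (S(K) = (K + (5 - 1*(-4)))/(K - 1) = (K + (5 + 4))/(-1 + K) = (K + 9)/(-1 + K) = (9 + K)/(-1 + K))
-54*S(L) + M(-2) = -54*(9 - 4)/(-1 - 4) + (-2)² = -54*5/(-5) + 4 = -(-54)*5/5 + 4 = -54*(-1) + 4 = 54 + 4 = 58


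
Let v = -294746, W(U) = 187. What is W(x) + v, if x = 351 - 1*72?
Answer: -294559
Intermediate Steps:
x = 279 (x = 351 - 72 = 279)
W(x) + v = 187 - 294746 = -294559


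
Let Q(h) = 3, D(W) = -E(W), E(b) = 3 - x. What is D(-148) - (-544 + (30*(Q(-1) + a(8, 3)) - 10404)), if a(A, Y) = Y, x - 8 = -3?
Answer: 10770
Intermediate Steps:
x = 5 (x = 8 - 3 = 5)
E(b) = -2 (E(b) = 3 - 1*5 = 3 - 5 = -2)
D(W) = 2 (D(W) = -1*(-2) = 2)
D(-148) - (-544 + (30*(Q(-1) + a(8, 3)) - 10404)) = 2 - (-544 + (30*(3 + 3) - 10404)) = 2 - (-544 + (30*6 - 10404)) = 2 - (-544 + (180 - 10404)) = 2 - (-544 - 10224) = 2 - 1*(-10768) = 2 + 10768 = 10770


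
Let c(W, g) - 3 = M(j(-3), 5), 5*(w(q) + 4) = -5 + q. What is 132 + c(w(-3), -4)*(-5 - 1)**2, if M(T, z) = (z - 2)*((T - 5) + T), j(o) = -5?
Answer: -1380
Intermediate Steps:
M(T, z) = (-5 + 2*T)*(-2 + z) (M(T, z) = (-2 + z)*((-5 + T) + T) = (-2 + z)*(-5 + 2*T) = (-5 + 2*T)*(-2 + z))
w(q) = -5 + q/5 (w(q) = -4 + (-5 + q)/5 = -4 + (-1 + q/5) = -5 + q/5)
c(W, g) = -42 (c(W, g) = 3 + (10 - 5*5 - 4*(-5) + 2*(-5)*5) = 3 + (10 - 25 + 20 - 50) = 3 - 45 = -42)
132 + c(w(-3), -4)*(-5 - 1)**2 = 132 - 42*(-5 - 1)**2 = 132 - 42*(-6)**2 = 132 - 42*36 = 132 - 1512 = -1380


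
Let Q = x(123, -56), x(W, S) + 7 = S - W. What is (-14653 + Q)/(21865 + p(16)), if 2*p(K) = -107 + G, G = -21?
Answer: -14839/21801 ≈ -0.68066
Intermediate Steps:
x(W, S) = -7 + S - W (x(W, S) = -7 + (S - W) = -7 + S - W)
Q = -186 (Q = -7 - 56 - 1*123 = -7 - 56 - 123 = -186)
p(K) = -64 (p(K) = (-107 - 21)/2 = (½)*(-128) = -64)
(-14653 + Q)/(21865 + p(16)) = (-14653 - 186)/(21865 - 64) = -14839/21801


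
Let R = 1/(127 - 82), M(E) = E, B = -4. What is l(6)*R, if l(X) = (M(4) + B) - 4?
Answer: -4/45 ≈ -0.088889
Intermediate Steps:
l(X) = -4 (l(X) = (4 - 4) - 4 = 0 - 4 = -4)
R = 1/45 ≈ 0.022222
l(6)*R = -4*1/45 = -4/45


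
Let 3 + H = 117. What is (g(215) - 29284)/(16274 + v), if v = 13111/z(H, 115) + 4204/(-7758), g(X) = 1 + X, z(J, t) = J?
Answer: -4284681336/2415692795 ≈ -1.7737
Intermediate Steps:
H = 114 (H = -3 + 117 = 114)
v = 16872647/147402 (v = 13111/114 + 4204/(-7758) = 13111*(1/114) + 4204*(-1/7758) = 13111/114 - 2102/3879 = 16872647/147402 ≈ 114.47)
(g(215) - 29284)/(16274 + v) = ((1 + 215) - 29284)/(16274 + 16872647/147402) = (216 - 29284)/(2415692795/147402) = -29068*147402/2415692795 = -4284681336/2415692795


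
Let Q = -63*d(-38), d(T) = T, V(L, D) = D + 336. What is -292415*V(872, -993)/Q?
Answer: 21346295/266 ≈ 80249.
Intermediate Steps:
V(L, D) = 336 + D
Q = 2394 (Q = -63*(-38) = 2394)
-292415*V(872, -993)/Q = -292415/(2394/(336 - 993)) = -292415/(2394/(-657)) = -292415/(2394*(-1/657)) = -292415/(-266/73) = -292415*(-73/266) = 21346295/266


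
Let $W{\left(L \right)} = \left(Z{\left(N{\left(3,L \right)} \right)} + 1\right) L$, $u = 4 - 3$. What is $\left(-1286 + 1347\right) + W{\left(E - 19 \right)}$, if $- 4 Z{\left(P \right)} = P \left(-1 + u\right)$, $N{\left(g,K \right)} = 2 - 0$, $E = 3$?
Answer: $45$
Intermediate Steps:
$u = 1$ ($u = 4 - 3 = 1$)
$N{\left(g,K \right)} = 2$ ($N{\left(g,K \right)} = 2 + 0 = 2$)
$Z{\left(P \right)} = 0$ ($Z{\left(P \right)} = - \frac{P \left(-1 + 1\right)}{4} = - \frac{P 0}{4} = \left(- \frac{1}{4}\right) 0 = 0$)
$W{\left(L \right)} = L$ ($W{\left(L \right)} = \left(0 + 1\right) L = 1 L = L$)
$\left(-1286 + 1347\right) + W{\left(E - 19 \right)} = \left(-1286 + 1347\right) + \left(3 - 19\right) = 61 - 16 = 45$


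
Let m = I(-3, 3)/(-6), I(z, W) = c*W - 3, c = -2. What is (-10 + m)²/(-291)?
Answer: -289/1164 ≈ -0.24828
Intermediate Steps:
I(z, W) = -3 - 2*W (I(z, W) = -2*W - 3 = -3 - 2*W)
m = 3/2 (m = (-3 - 2*3)/(-6) = (-3 - 6)*(-⅙) = -9*(-⅙) = 3/2 ≈ 1.5000)
(-10 + m)²/(-291) = (-10 + 3/2)²/(-291) = (-17/2)²*(-1/291) = (289/4)*(-1/291) = -289/1164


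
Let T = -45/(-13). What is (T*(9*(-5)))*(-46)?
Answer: 93150/13 ≈ 7165.4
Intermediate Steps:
T = 45/13 (T = -45*(-1/13) = 45/13 ≈ 3.4615)
(T*(9*(-5)))*(-46) = (45*(9*(-5))/13)*(-46) = ((45/13)*(-45))*(-46) = -2025/13*(-46) = 93150/13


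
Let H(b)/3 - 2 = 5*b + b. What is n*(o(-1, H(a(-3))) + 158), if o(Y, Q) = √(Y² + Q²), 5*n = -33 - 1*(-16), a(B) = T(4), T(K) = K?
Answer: -2686/5 - 17*√6085/5 ≈ -802.42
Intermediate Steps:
a(B) = 4
n = -17/5 (n = (-33 - 1*(-16))/5 = (-33 + 16)/5 = (⅕)*(-17) = -17/5 ≈ -3.4000)
H(b) = 6 + 18*b (H(b) = 6 + 3*(5*b + b) = 6 + 3*(6*b) = 6 + 18*b)
o(Y, Q) = √(Q² + Y²)
n*(o(-1, H(a(-3))) + 158) = -17*(√((6 + 18*4)² + (-1)²) + 158)/5 = -17*(√((6 + 72)² + 1) + 158)/5 = -17*(√(78² + 1) + 158)/5 = -17*(√(6084 + 1) + 158)/5 = -17*(√6085 + 158)/5 = -17*(158 + √6085)/5 = -2686/5 - 17*√6085/5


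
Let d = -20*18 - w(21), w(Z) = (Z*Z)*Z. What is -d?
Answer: 9621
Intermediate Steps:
w(Z) = Z**3 (w(Z) = Z**2*Z = Z**3)
d = -9621 (d = -20*18 - 1*21**3 = -360 - 1*9261 = -360 - 9261 = -9621)
-d = -1*(-9621) = 9621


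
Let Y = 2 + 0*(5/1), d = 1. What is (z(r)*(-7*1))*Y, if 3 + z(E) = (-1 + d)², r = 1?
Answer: 42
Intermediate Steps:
Y = 2 (Y = 2 + 0*(5*1) = 2 + 0*5 = 2 + 0 = 2)
z(E) = -3 (z(E) = -3 + (-1 + 1)² = -3 + 0² = -3 + 0 = -3)
(z(r)*(-7*1))*Y = -(-21)*2 = -3*(-7)*2 = 21*2 = 42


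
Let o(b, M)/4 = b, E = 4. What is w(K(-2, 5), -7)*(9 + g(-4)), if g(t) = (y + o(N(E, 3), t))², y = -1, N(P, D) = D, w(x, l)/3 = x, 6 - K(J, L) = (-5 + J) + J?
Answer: 5850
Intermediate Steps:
K(J, L) = 11 - 2*J (K(J, L) = 6 - ((-5 + J) + J) = 6 - (-5 + 2*J) = 6 + (5 - 2*J) = 11 - 2*J)
w(x, l) = 3*x
o(b, M) = 4*b
g(t) = 121 (g(t) = (-1 + 4*3)² = (-1 + 12)² = 11² = 121)
w(K(-2, 5), -7)*(9 + g(-4)) = (3*(11 - 2*(-2)))*(9 + 121) = (3*(11 + 4))*130 = (3*15)*130 = 45*130 = 5850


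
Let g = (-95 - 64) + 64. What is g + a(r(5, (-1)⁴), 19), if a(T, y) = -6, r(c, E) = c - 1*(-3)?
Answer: -101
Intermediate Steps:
r(c, E) = 3 + c (r(c, E) = c + 3 = 3 + c)
g = -95 (g = -159 + 64 = -95)
g + a(r(5, (-1)⁴), 19) = -95 - 6 = -101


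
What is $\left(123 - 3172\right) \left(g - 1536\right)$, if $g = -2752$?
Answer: $13074112$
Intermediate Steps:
$\left(123 - 3172\right) \left(g - 1536\right) = \left(123 - 3172\right) \left(-2752 - 1536\right) = \left(-3049\right) \left(-4288\right) = 13074112$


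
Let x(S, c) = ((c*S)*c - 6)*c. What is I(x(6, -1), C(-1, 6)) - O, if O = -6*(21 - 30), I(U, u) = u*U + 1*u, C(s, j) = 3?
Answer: -51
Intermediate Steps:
x(S, c) = c*(-6 + S*c²) (x(S, c) = ((S*c)*c - 6)*c = (S*c² - 6)*c = (-6 + S*c²)*c = c*(-6 + S*c²))
I(U, u) = u + U*u (I(U, u) = U*u + u = u + U*u)
O = 54 (O = -6*(-9) = 54)
I(x(6, -1), C(-1, 6)) - O = 3*(1 - (-6 + 6*(-1)²)) - 1*54 = 3*(1 - (-6 + 6*1)) - 54 = 3*(1 - (-6 + 6)) - 54 = 3*(1 - 1*0) - 54 = 3*(1 + 0) - 54 = 3*1 - 54 = 3 - 54 = -51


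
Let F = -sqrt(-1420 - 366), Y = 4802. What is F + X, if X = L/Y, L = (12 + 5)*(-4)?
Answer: -34/2401 - I*sqrt(1786) ≈ -0.014161 - 42.261*I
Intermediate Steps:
L = -68 (L = 17*(-4) = -68)
F = -I*sqrt(1786) (F = -sqrt(-1786) = -I*sqrt(1786) ≈ -42.261*I)
X = -34/2401 (X = -68/4802 = -68*1/4802 = -34/2401 ≈ -0.014161)
F + X = -I*sqrt(1786) - 34/2401 = -34/2401 - I*sqrt(1786)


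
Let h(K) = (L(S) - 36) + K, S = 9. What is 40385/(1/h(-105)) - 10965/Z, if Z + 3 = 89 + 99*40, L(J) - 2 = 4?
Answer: -1297570695/238 ≈ -5.4520e+6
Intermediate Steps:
L(J) = 6 (L(J) = 2 + 4 = 6)
h(K) = -30 + K (h(K) = (6 - 36) + K = -30 + K)
Z = 4046 (Z = -3 + (89 + 99*40) = -3 + (89 + 3960) = -3 + 4049 = 4046)
40385/(1/h(-105)) - 10965/Z = 40385/(1/(-30 - 105)) - 10965/4046 = 40385/(1/(-135)) - 10965*1/4046 = 40385/(-1/135) - 645/238 = 40385*(-135) - 645/238 = -5451975 - 645/238 = -1297570695/238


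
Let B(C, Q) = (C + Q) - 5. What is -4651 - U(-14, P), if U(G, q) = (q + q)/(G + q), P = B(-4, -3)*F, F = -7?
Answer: -23267/5 ≈ -4653.4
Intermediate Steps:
B(C, Q) = -5 + C + Q
P = 84 (P = (-5 - 4 - 3)*(-7) = -12*(-7) = 84)
U(G, q) = 2*q/(G + q) (U(G, q) = (2*q)/(G + q) = 2*q/(G + q))
-4651 - U(-14, P) = -4651 - 2*84/(-14 + 84) = -4651 - 2*84/70 = -4651 - 1*12/5 = -4651 - 12/5 = -23267/5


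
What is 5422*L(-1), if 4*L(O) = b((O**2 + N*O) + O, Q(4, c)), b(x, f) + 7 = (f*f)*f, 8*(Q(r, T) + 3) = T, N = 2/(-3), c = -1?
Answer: -52075599/1024 ≈ -50855.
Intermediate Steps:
N = -2/3 (N = 2*(-1/3) = -2/3 ≈ -0.66667)
Q(r, T) = -3 + T/8
b(x, f) = -7 + f**3 (b(x, f) = -7 + (f*f)*f = -7 + f**2*f = -7 + f**3)
L(O) = -19209/2048 (L(O) = (-7 + (-3 + (1/8)*(-1))**3)/4 = (-7 + (-3 - 1/8)**3)/4 = (-7 + (-25/8)**3)/4 = (-7 - 15625/512)/4 = (1/4)*(-19209/512) = -19209/2048)
5422*L(-1) = 5422*(-19209/2048) = -52075599/1024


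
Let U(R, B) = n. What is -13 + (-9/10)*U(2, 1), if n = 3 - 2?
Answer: -139/10 ≈ -13.900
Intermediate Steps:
n = 1
U(R, B) = 1
-13 + (-9/10)*U(2, 1) = -13 - 9/10*1 = -13 - 9/10 = -139/10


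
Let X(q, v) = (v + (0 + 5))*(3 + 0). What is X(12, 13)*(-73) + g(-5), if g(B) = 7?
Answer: -3935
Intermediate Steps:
X(q, v) = 15 + 3*v (X(q, v) = (v + 5)*3 = (5 + v)*3 = 15 + 3*v)
X(12, 13)*(-73) + g(-5) = (15 + 3*13)*(-73) + 7 = (15 + 39)*(-73) + 7 = 54*(-73) + 7 = -3942 + 7 = -3935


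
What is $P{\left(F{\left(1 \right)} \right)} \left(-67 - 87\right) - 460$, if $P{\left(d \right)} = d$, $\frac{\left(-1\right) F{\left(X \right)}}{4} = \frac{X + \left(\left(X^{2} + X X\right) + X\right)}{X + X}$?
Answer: $772$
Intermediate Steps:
$F{\left(X \right)} = - \frac{2 \left(2 X + 2 X^{2}\right)}{X}$ ($F{\left(X \right)} = - 4 \frac{X + \left(\left(X^{2} + X X\right) + X\right)}{X + X} = - 4 \frac{X + \left(\left(X^{2} + X^{2}\right) + X\right)}{2 X} = - 4 \left(X + \left(2 X^{2} + X\right)\right) \frac{1}{2 X} = - 4 \left(X + \left(X + 2 X^{2}\right)\right) \frac{1}{2 X} = - 4 \left(2 X + 2 X^{2}\right) \frac{1}{2 X} = - 4 \frac{2 X + 2 X^{2}}{2 X} = - \frac{2 \left(2 X + 2 X^{2}\right)}{X}$)
$P{\left(F{\left(1 \right)} \right)} \left(-67 - 87\right) - 460 = \left(-4 - 4\right) \left(-67 - 87\right) - 460 = \left(-8\right) \left(-154\right) - 460 = 1232 - 460 = 772$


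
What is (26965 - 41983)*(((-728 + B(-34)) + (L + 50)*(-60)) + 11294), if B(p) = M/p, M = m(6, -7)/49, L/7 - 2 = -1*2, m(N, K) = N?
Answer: -94650569550/833 ≈ -1.1363e+8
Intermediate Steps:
L = 0 (L = 14 + 7*(-1*2) = 14 + 7*(-2) = 14 - 14 = 0)
M = 6/49 ≈ 0.12245
B(p) = 6/(49*p)
(26965 - 41983)*(((-728 + B(-34)) + (L + 50)*(-60)) + 11294) = (26965 - 41983)*(((-728 + (6/49)/(-34)) + (0 + 50)*(-60)) + 11294) = -15018*(((-728 + (6/49)*(-1/34)) + 50*(-60)) + 11294) = -15018*(((-728 - 3/833) - 3000) + 11294) = -15018*((-606427/833 - 3000) + 11294) = -15018*(-3105427/833 + 11294) = -15018*6302475/833 = -94650569550/833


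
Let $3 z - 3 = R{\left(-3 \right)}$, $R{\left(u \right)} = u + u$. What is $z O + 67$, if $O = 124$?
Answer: $-57$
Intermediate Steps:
$R{\left(u \right)} = 2 u$
$z = -1$ ($z = 1 + \frac{2 \left(-3\right)}{3} = 1 + \frac{1}{3} \left(-6\right) = 1 - 2 = -1$)
$z O + 67 = \left(-1\right) 124 + 67 = -124 + 67 = -57$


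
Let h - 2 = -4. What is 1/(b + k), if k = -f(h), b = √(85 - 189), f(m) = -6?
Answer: 3/70 - I*√26/70 ≈ 0.042857 - 0.072843*I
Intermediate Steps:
h = -2 (h = 2 - 4 = -2)
b = 2*I*√26 (b = √(-104) = 2*I*√26 ≈ 10.198*I)
k = 6 (k = -1*(-6) = 6)
1/(b + k) = 1/(2*I*√26 + 6) = 1/(6 + 2*I*√26)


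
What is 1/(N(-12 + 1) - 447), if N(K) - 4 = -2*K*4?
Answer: -1/355 ≈ -0.0028169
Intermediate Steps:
N(K) = 4 - 8*K (N(K) = 4 - 2*K*4 = 4 - 8*K)
1/(N(-12 + 1) - 447) = 1/((4 - 8*(-12 + 1)) - 447) = 1/((4 - 8*(-11)) - 447) = 1/((4 + 88) - 447) = 1/(92 - 447) = 1/(-355) = -1/355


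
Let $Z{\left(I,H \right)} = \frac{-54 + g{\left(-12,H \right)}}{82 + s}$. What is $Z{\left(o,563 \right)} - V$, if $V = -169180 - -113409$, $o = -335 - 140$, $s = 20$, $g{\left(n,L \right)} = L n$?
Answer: $\frac{946972}{17} \approx 55704.0$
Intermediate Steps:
$o = -475$ ($o = -335 - 140 = -475$)
$Z{\left(I,H \right)} = - \frac{9}{17} - \frac{2 H}{17}$ ($Z{\left(I,H \right)} = \frac{-54 + H \left(-12\right)}{82 + 20} = \frac{-54 - 12 H}{102} = \left(-54 - 12 H\right) \frac{1}{102} = - \frac{9}{17} - \frac{2 H}{17}$)
$V = -55771$ ($V = -169180 + 113409 = -55771$)
$Z{\left(o,563 \right)} - V = \left(- \frac{9}{17} - \frac{1126}{17}\right) - -55771 = \left(- \frac{9}{17} - \frac{1126}{17}\right) + 55771 = - \frac{1135}{17} + 55771 = \frac{946972}{17}$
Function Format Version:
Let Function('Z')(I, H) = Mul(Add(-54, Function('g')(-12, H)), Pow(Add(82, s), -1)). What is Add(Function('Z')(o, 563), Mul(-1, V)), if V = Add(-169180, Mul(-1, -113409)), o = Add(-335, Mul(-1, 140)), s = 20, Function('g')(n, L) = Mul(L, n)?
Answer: Rational(946972, 17) ≈ 55704.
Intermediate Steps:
o = -475 (o = Add(-335, -140) = -475)
Function('Z')(I, H) = Add(Rational(-9, 17), Mul(Rational(-2, 17), H)) (Function('Z')(I, H) = Mul(Add(-54, Mul(H, -12)), Pow(Add(82, 20), -1)) = Mul(Add(-54, Mul(-12, H)), Pow(102, -1)) = Mul(Add(-54, Mul(-12, H)), Rational(1, 102)) = Add(Rational(-9, 17), Mul(Rational(-2, 17), H)))
V = -55771 (V = Add(-169180, 113409) = -55771)
Add(Function('Z')(o, 563), Mul(-1, V)) = Add(Add(Rational(-9, 17), Mul(Rational(-2, 17), 563)), Mul(-1, -55771)) = Add(Add(Rational(-9, 17), Rational(-1126, 17)), 55771) = Add(Rational(-1135, 17), 55771) = Rational(946972, 17)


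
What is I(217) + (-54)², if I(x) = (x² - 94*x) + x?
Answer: 29824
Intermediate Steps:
I(x) = x² - 93*x
I(217) + (-54)² = 217*(-93 + 217) + (-54)² = 217*124 + 2916 = 26908 + 2916 = 29824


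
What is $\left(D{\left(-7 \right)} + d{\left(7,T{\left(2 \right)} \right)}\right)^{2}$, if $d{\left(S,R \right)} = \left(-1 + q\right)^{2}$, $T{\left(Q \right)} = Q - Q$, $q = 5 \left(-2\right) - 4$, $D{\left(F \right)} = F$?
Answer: $47524$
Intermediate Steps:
$q = -14$ ($q = -10 - 4 = -14$)
$T{\left(Q \right)} = 0$
$d{\left(S,R \right)} = 225$ ($d{\left(S,R \right)} = \left(-1 - 14\right)^{2} = \left(-15\right)^{2} = 225$)
$\left(D{\left(-7 \right)} + d{\left(7,T{\left(2 \right)} \right)}\right)^{2} = \left(-7 + 225\right)^{2} = 218^{2} = 47524$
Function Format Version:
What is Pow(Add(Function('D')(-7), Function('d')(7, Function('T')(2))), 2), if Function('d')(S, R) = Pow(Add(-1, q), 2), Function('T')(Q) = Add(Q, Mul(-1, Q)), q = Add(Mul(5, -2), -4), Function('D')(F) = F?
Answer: 47524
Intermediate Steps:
q = -14 (q = Add(-10, -4) = -14)
Function('T')(Q) = 0
Function('d')(S, R) = 225 (Function('d')(S, R) = Pow(Add(-1, -14), 2) = Pow(-15, 2) = 225)
Pow(Add(Function('D')(-7), Function('d')(7, Function('T')(2))), 2) = Pow(Add(-7, 225), 2) = Pow(218, 2) = 47524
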